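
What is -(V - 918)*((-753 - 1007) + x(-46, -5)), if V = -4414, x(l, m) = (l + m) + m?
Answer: -9682912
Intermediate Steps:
x(l, m) = l + 2*m
-(V - 918)*((-753 - 1007) + x(-46, -5)) = -(-4414 - 918)*((-753 - 1007) + (-46 + 2*(-5))) = -(-5332)*(-1760 + (-46 - 10)) = -(-5332)*(-1760 - 56) = -(-5332)*(-1816) = -1*9682912 = -9682912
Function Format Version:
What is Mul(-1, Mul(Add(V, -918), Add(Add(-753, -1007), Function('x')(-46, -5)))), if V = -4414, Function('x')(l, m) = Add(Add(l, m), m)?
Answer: -9682912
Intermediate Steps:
Function('x')(l, m) = Add(l, Mul(2, m))
Mul(-1, Mul(Add(V, -918), Add(Add(-753, -1007), Function('x')(-46, -5)))) = Mul(-1, Mul(Add(-4414, -918), Add(Add(-753, -1007), Add(-46, Mul(2, -5))))) = Mul(-1, Mul(-5332, Add(-1760, Add(-46, -10)))) = Mul(-1, Mul(-5332, Add(-1760, -56))) = Mul(-1, Mul(-5332, -1816)) = Mul(-1, 9682912) = -9682912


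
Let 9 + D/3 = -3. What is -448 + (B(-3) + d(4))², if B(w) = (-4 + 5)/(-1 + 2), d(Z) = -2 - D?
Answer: 777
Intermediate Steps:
D = -36 (D = -27 + 3*(-3) = -27 - 9 = -36)
d(Z) = 34 (d(Z) = -2 - 1*(-36) = -2 + 36 = 34)
B(w) = 1 (B(w) = 1/1 = 1*1 = 1)
-448 + (B(-3) + d(4))² = -448 + (1 + 34)² = -448 + 35² = -448 + 1225 = 777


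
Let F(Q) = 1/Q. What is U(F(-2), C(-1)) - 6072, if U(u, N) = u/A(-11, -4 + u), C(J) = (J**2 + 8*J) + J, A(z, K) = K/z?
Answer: -54659/9 ≈ -6073.2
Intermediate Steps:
C(J) = J**2 + 9*J
U(u, N) = u/(4/11 - u/11) (U(u, N) = u/(((-4 + u)/(-11))) = u/(((-4 + u)*(-1/11))) = u/(4/11 - u/11))
U(F(-2), C(-1)) - 6072 = 11/(-2*(4 - 1/(-2))) - 6072 = 11*(-1/2)/(4 - 1*(-1/2)) - 6072 = 11*(-1/2)/(4 + 1/2) - 6072 = 11*(-1/2)/(9/2) - 6072 = 11*(-1/2)*(2/9) - 6072 = -11/9 - 6072 = -54659/9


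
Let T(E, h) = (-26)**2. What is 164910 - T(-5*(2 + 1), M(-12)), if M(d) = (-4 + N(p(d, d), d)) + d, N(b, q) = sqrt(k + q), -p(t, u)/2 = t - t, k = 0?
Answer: 164234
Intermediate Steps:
p(t, u) = 0 (p(t, u) = -2*(t - t) = -2*0 = 0)
N(b, q) = sqrt(q) (N(b, q) = sqrt(0 + q) = sqrt(q))
M(d) = -4 + d + sqrt(d) (M(d) = (-4 + sqrt(d)) + d = -4 + d + sqrt(d))
T(E, h) = 676
164910 - T(-5*(2 + 1), M(-12)) = 164910 - 1*676 = 164910 - 676 = 164234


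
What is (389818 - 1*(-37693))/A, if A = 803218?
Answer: 427511/803218 ≈ 0.53225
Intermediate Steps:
(389818 - 1*(-37693))/A = (389818 - 1*(-37693))/803218 = (389818 + 37693)*(1/803218) = 427511*(1/803218) = 427511/803218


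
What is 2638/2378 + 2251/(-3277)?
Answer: 56756/134357 ≈ 0.42243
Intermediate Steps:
2638/2378 + 2251/(-3277) = 2638*(1/2378) + 2251*(-1/3277) = 1319/1189 - 2251/3277 = 56756/134357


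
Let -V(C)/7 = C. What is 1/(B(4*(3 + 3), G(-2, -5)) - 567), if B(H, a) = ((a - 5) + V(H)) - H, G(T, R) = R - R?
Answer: -1/764 ≈ -0.0013089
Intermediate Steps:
G(T, R) = 0
V(C) = -7*C
B(H, a) = -5 + a - 8*H (B(H, a) = ((a - 5) - 7*H) - H = ((-5 + a) - 7*H) - H = (-5 + a - 7*H) - H = -5 + a - 8*H)
1/(B(4*(3 + 3), G(-2, -5)) - 567) = 1/((-5 + 0 - 32*(3 + 3)) - 567) = 1/((-5 + 0 - 32*6) - 567) = 1/((-5 + 0 - 8*24) - 567) = 1/((-5 + 0 - 192) - 567) = 1/(-197 - 567) = 1/(-764) = -1/764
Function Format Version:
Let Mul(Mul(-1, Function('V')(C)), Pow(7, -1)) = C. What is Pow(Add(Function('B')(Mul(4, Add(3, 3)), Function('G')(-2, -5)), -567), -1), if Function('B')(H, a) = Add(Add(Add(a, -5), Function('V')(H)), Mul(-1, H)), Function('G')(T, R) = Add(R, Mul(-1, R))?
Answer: Rational(-1, 764) ≈ -0.0013089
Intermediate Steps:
Function('G')(T, R) = 0
Function('V')(C) = Mul(-7, C)
Function('B')(H, a) = Add(-5, a, Mul(-8, H)) (Function('B')(H, a) = Add(Add(Add(a, -5), Mul(-7, H)), Mul(-1, H)) = Add(Add(Add(-5, a), Mul(-7, H)), Mul(-1, H)) = Add(Add(-5, a, Mul(-7, H)), Mul(-1, H)) = Add(-5, a, Mul(-8, H)))
Pow(Add(Function('B')(Mul(4, Add(3, 3)), Function('G')(-2, -5)), -567), -1) = Pow(Add(Add(-5, 0, Mul(-8, Mul(4, Add(3, 3)))), -567), -1) = Pow(Add(Add(-5, 0, Mul(-8, Mul(4, 6))), -567), -1) = Pow(Add(Add(-5, 0, Mul(-8, 24)), -567), -1) = Pow(Add(Add(-5, 0, -192), -567), -1) = Pow(Add(-197, -567), -1) = Pow(-764, -1) = Rational(-1, 764)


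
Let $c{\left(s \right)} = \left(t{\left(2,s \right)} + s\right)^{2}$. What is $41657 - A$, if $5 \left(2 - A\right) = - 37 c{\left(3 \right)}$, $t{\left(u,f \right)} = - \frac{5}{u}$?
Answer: $\frac{833063}{20} \approx 41653.0$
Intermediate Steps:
$c{\left(s \right)} = \left(- \frac{5}{2} + s\right)^{2}$
$A = \frac{77}{20}$ ($A = 2 - \frac{\left(-37\right) \frac{\left(-5 + 2 \cdot 3\right)^{2}}{4}}{5} = 2 - \frac{\left(-37\right) \frac{\left(-5 + 6\right)^{2}}{4}}{5} = 2 - \frac{\left(-37\right) \frac{1^{2}}{4}}{5} = 2 - \frac{\left(-37\right) \frac{1}{4} \cdot 1}{5} = 2 - \frac{\left(-37\right) \frac{1}{4}}{5} = 2 - - \frac{37}{20} = 2 + \frac{37}{20} = \frac{77}{20} \approx 3.85$)
$41657 - A = 41657 - \frac{77}{20} = \frac{833063}{20}$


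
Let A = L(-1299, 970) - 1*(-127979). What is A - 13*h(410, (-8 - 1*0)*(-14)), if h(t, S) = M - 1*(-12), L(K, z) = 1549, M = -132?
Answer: 131088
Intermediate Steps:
h(t, S) = -120 (h(t, S) = -132 - 1*(-12) = -132 + 12 = -120)
A = 129528 (A = 1549 - 1*(-127979) = 1549 + 127979 = 129528)
A - 13*h(410, (-8 - 1*0)*(-14)) = 129528 - 13*(-120) = 129528 - 1*(-1560) = 129528 + 1560 = 131088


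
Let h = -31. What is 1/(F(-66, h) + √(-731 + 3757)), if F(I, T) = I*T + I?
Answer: 990/1958687 - √3026/3917374 ≈ 0.00049140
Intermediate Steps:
F(I, T) = I + I*T
1/(F(-66, h) + √(-731 + 3757)) = 1/(-66*(1 - 31) + √(-731 + 3757)) = 1/(-66*(-30) + √3026) = 1/(1980 + √3026)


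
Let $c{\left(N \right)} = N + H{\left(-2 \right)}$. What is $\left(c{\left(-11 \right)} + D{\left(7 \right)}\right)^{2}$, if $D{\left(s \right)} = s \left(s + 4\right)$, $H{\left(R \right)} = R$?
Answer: $4096$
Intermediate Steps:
$D{\left(s \right)} = s \left(4 + s\right)$
$c{\left(N \right)} = -2 + N$ ($c{\left(N \right)} = N - 2 = -2 + N$)
$\left(c{\left(-11 \right)} + D{\left(7 \right)}\right)^{2} = \left(\left(-2 - 11\right) + 7 \left(4 + 7\right)\right)^{2} = \left(-13 + 7 \cdot 11\right)^{2} = \left(-13 + 77\right)^{2} = 64^{2} = 4096$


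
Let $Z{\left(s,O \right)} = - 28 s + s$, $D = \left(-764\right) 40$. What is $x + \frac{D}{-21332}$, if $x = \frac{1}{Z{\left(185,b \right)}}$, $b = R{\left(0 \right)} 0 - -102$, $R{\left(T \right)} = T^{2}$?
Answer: $\frac{38156467}{26638335} \approx 1.4324$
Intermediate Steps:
$b = 102$ ($b = 0^{2} \cdot 0 - -102 = 0 \cdot 0 + 102 = 0 + 102 = 102$)
$D = -30560$
$Z{\left(s,O \right)} = - 27 s$
$x = - \frac{1}{4995}$ ($x = \frac{1}{\left(-27\right) 185} = \frac{1}{-4995} = - \frac{1}{4995} \approx -0.0002002$)
$x + \frac{D}{-21332} = - \frac{1}{4995} - \frac{30560}{-21332} = - \frac{1}{4995} - - \frac{7640}{5333} = - \frac{1}{4995} + \frac{7640}{5333} = \frac{38156467}{26638335}$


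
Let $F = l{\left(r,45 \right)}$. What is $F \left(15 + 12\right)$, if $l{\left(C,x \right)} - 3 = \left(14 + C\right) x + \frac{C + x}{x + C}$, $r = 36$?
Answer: $60858$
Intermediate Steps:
$l{\left(C,x \right)} = 4 + x \left(14 + C\right)$ ($l{\left(C,x \right)} = 3 + \left(\left(14 + C\right) x + \frac{C + x}{x + C}\right) = 3 + \left(x \left(14 + C\right) + \frac{C + x}{C + x}\right) = 3 + \left(x \left(14 + C\right) + 1\right) = 3 + \left(1 + x \left(14 + C\right)\right) = 4 + x \left(14 + C\right)$)
$F = 2254$ ($F = 4 + 14 \cdot 45 + 36 \cdot 45 = 4 + 630 + 1620 = 2254$)
$F \left(15 + 12\right) = 2254 \left(15 + 12\right) = 2254 \cdot 27 = 60858$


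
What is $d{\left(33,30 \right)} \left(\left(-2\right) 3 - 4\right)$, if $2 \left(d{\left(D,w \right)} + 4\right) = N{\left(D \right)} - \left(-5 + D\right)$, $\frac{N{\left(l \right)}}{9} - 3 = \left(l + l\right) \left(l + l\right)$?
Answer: $-195975$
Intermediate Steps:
$N{\left(l \right)} = 27 + 36 l^{2}$ ($N{\left(l \right)} = 27 + 9 \left(l + l\right) \left(l + l\right) = 27 + 9 \cdot 2 l 2 l = 27 + 9 \cdot 4 l^{2} = 27 + 36 l^{2}$)
$d{\left(D,w \right)} = 12 + 18 D^{2} - \frac{D}{2}$ ($d{\left(D,w \right)} = -4 + \frac{\left(27 + 36 D^{2}\right) - \left(-5 + D\right)}{2} = -4 + \frac{32 - D + 36 D^{2}}{2} = -4 + \left(16 + 18 D^{2} - \frac{D}{2}\right) = 12 + 18 D^{2} - \frac{D}{2}$)
$d{\left(33,30 \right)} \left(\left(-2\right) 3 - 4\right) = \left(12 + 18 \cdot 33^{2} - \frac{33}{2}\right) \left(\left(-2\right) 3 - 4\right) = \left(12 + 18 \cdot 1089 - \frac{33}{2}\right) \left(-6 - 4\right) = \left(12 + 19602 - \frac{33}{2}\right) \left(-10\right) = \frac{39195}{2} \left(-10\right) = -195975$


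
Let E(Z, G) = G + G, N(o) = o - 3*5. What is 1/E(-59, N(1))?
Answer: -1/28 ≈ -0.035714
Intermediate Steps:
N(o) = -15 + o (N(o) = o - 15 = -15 + o)
E(Z, G) = 2*G
1/E(-59, N(1)) = 1/(2*(-15 + 1)) = 1/(2*(-14)) = 1/(-28) = -1/28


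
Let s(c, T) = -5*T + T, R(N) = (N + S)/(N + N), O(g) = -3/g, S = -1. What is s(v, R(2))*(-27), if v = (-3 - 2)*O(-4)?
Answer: 27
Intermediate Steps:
R(N) = (-1 + N)/(2*N) (R(N) = (N - 1)/(N + N) = (-1 + N)/((2*N)) = (-1 + N)*(1/(2*N)) = (-1 + N)/(2*N))
v = -15/4 (v = (-3 - 2)*(-3/(-4)) = -(-15)*(-1)/4 = -5*3/4 = -15/4 ≈ -3.7500)
s(c, T) = -4*T
s(v, R(2))*(-27) = -2*(-1 + 2)/2*(-27) = -2/2*(-27) = -4*1/4*(-27) = -1*(-27) = 27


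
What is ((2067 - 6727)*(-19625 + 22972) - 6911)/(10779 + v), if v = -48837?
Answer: 15603931/38058 ≈ 410.00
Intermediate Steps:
((2067 - 6727)*(-19625 + 22972) - 6911)/(10779 + v) = ((2067 - 6727)*(-19625 + 22972) - 6911)/(10779 - 48837) = (-4660*3347 - 6911)/(-38058) = (-15597020 - 6911)*(-1/38058) = -15603931*(-1/38058) = 15603931/38058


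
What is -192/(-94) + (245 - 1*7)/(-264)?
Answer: 7079/6204 ≈ 1.1410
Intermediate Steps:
-192/(-94) + (245 - 1*7)/(-264) = -192*(-1/94) + (245 - 7)*(-1/264) = 96/47 + 238*(-1/264) = 96/47 - 119/132 = 7079/6204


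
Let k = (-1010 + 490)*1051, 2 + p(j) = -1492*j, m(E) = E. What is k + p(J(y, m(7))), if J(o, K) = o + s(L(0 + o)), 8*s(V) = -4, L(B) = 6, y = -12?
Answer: -527872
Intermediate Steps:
s(V) = -1/2 (s(V) = (1/8)*(-4) = -1/2)
J(o, K) = -1/2 + o (J(o, K) = o - 1/2 = -1/2 + o)
p(j) = -2 - 1492*j
k = -546520 (k = -520*1051 = -546520)
k + p(J(y, m(7))) = -546520 + (-2 - 1492*(-1/2 - 12)) = -546520 + (-2 - 1492*(-25/2)) = -546520 + (-2 + 18650) = -546520 + 18648 = -527872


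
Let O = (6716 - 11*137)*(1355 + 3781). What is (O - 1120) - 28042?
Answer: 26724262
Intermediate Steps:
O = 26753424 (O = (6716 - 1507)*5136 = 5209*5136 = 26753424)
(O - 1120) - 28042 = (26753424 - 1120) - 28042 = 26752304 - 28042 = 26724262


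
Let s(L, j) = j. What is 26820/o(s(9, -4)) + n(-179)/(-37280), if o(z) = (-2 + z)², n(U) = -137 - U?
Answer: 13886779/18640 ≈ 745.00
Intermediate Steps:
26820/o(s(9, -4)) + n(-179)/(-37280) = 26820/((-2 - 4)²) + (-137 - 1*(-179))/(-37280) = 26820/((-6)²) + (-137 + 179)*(-1/37280) = 26820/36 + 42*(-1/37280) = 26820*(1/36) - 21/18640 = 745 - 21/18640 = 13886779/18640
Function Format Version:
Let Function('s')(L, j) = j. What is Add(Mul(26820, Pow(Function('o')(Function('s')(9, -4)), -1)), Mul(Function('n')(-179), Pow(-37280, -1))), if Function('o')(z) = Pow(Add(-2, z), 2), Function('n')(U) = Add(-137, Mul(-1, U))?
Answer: Rational(13886779, 18640) ≈ 745.00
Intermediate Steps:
Add(Mul(26820, Pow(Function('o')(Function('s')(9, -4)), -1)), Mul(Function('n')(-179), Pow(-37280, -1))) = Add(Mul(26820, Pow(Pow(Add(-2, -4), 2), -1)), Mul(Add(-137, Mul(-1, -179)), Pow(-37280, -1))) = Add(Mul(26820, Pow(Pow(-6, 2), -1)), Mul(Add(-137, 179), Rational(-1, 37280))) = Add(Mul(26820, Pow(36, -1)), Mul(42, Rational(-1, 37280))) = Add(Mul(26820, Rational(1, 36)), Rational(-21, 18640)) = Add(745, Rational(-21, 18640)) = Rational(13886779, 18640)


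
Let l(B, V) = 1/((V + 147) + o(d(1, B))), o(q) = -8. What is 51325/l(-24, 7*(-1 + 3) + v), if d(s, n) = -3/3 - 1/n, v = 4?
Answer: 8058025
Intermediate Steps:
d(s, n) = -1 - 1/n (d(s, n) = -3*⅓ - 1/n = -1 - 1/n)
l(B, V) = 1/(139 + V) (l(B, V) = 1/((V + 147) - 8) = 1/((147 + V) - 8) = 1/(139 + V))
51325/l(-24, 7*(-1 + 3) + v) = 51325/(1/(139 + (7*(-1 + 3) + 4))) = 51325/(1/(139 + (7*2 + 4))) = 51325/(1/(139 + (14 + 4))) = 51325/(1/(139 + 18)) = 51325/(1/157) = 51325*157 = 8058025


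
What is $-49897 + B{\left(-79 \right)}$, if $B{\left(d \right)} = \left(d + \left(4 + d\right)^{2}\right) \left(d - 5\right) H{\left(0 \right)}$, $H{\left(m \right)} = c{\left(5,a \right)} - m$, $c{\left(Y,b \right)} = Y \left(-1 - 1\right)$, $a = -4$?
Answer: $4608743$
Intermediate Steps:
$c{\left(Y,b \right)} = - 2 Y$ ($c{\left(Y,b \right)} = Y \left(-2\right) = - 2 Y$)
$H{\left(m \right)} = -10 - m$ ($H{\left(m \right)} = \left(-2\right) 5 - m = -10 - m$)
$B{\left(d \right)} = - 10 \left(-5 + d\right) \left(d + \left(4 + d\right)^{2}\right)$ ($B{\left(d \right)} = \left(d + \left(4 + d\right)^{2}\right) \left(d - 5\right) \left(-10 - 0\right) = \left(d + \left(4 + d\right)^{2}\right) \left(-5 + d\right) \left(-10 + 0\right) = \left(-5 + d\right) \left(d + \left(4 + d\right)^{2}\right) \left(-10\right) = - 10 \left(-5 + d\right) \left(d + \left(4 + d\right)^{2}\right)$)
$-49897 + B{\left(-79 \right)} = -49897 + \left(800 - 40 \left(-79\right)^{2} - 10 \left(-79\right)^{3} + 290 \left(-79\right)\right) = -49897 - -4658640 = -49897 + \left(800 - 249640 + 4930390 - 22910\right) = -49897 + 4658640 = 4608743$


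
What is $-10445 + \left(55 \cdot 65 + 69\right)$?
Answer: $-6801$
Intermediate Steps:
$-10445 + \left(55 \cdot 65 + 69\right) = -10445 + \left(3575 + 69\right) = -10445 + 3644 = -6801$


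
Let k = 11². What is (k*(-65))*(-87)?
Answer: 684255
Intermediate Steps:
k = 121
(k*(-65))*(-87) = (121*(-65))*(-87) = -7865*(-87) = 684255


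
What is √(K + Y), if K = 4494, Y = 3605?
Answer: √8099 ≈ 89.994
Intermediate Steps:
√(K + Y) = √(4494 + 3605) = √8099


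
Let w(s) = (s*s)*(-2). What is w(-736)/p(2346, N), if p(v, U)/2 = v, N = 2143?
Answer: -11776/51 ≈ -230.90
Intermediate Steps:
w(s) = -2*s² (w(s) = s²*(-2) = -2*s²)
p(v, U) = 2*v
w(-736)/p(2346, N) = (-2*(-736)²)/((2*2346)) = -2*541696/4692 = -1083392*1/4692 = -11776/51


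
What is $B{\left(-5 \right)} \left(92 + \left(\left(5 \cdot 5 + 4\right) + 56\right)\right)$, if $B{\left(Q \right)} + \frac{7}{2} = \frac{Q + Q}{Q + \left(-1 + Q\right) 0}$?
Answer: $- \frac{531}{2} \approx -265.5$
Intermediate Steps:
$B{\left(Q \right)} = - \frac{3}{2}$ ($B{\left(Q \right)} = - \frac{7}{2} + \frac{Q + Q}{Q + \left(-1 + Q\right) 0} = - \frac{7}{2} + \frac{2 Q}{Q + 0} = - \frac{7}{2} + \frac{2 Q}{Q} = - \frac{7}{2} + 2 = - \frac{3}{2}$)
$B{\left(-5 \right)} \left(92 + \left(\left(5 \cdot 5 + 4\right) + 56\right)\right) = - \frac{3 \left(92 + \left(\left(5 \cdot 5 + 4\right) + 56\right)\right)}{2} = - \frac{3 \left(92 + \left(\left(25 + 4\right) + 56\right)\right)}{2} = - \frac{3 \left(92 + \left(29 + 56\right)\right)}{2} = - \frac{3 \left(92 + 85\right)}{2} = \left(- \frac{3}{2}\right) 177 = - \frac{531}{2}$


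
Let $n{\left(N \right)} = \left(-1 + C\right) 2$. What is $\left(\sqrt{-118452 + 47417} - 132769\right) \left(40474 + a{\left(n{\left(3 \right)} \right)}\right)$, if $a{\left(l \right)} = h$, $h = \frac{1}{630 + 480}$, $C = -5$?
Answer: $- \frac{5964798814429}{1110} + \frac{44926141 i \sqrt{71035}}{1110} \approx -5.3737 \cdot 10^{9} + 1.0787 \cdot 10^{7} i$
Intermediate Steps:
$h = \frac{1}{1110} \approx 0.0009009$
$n{\left(N \right)} = -12$ ($n{\left(N \right)} = \left(-1 - 5\right) 2 = \left(-6\right) 2 = -12$)
$a{\left(l \right)} = \frac{1}{1110}$
$\left(\sqrt{-118452 + 47417} - 132769\right) \left(40474 + a{\left(n{\left(3 \right)} \right)}\right) = \left(\sqrt{-118452 + 47417} - 132769\right) \left(40474 + \frac{1}{1110}\right) = \left(\sqrt{-71035} - 132769\right) \frac{44926141}{1110} = \left(i \sqrt{71035} - 132769\right) \frac{44926141}{1110} = \left(-132769 + i \sqrt{71035}\right) \frac{44926141}{1110} = - \frac{5964798814429}{1110} + \frac{44926141 i \sqrt{71035}}{1110}$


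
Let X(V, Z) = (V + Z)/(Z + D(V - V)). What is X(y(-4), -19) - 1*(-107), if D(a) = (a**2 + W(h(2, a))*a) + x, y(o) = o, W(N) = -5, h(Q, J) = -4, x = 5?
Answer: 1521/14 ≈ 108.64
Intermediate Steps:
D(a) = 5 + a**2 - 5*a (D(a) = (a**2 - 5*a) + 5 = 5 + a**2 - 5*a)
X(V, Z) = (V + Z)/(5 + Z) (X(V, Z) = (V + Z)/(Z + (5 + (V - V)**2 - 5*(V - V))) = (V + Z)/(Z + (5 + 0**2 - 5*0)) = (V + Z)/(Z + (5 + 0 + 0)) = (V + Z)/(Z + 5) = (V + Z)/(5 + Z))
X(y(-4), -19) - 1*(-107) = (-4 - 19)/(5 - 19) - 1*(-107) = -23/(-14) + 107 = -1/14*(-23) + 107 = 23/14 + 107 = 1521/14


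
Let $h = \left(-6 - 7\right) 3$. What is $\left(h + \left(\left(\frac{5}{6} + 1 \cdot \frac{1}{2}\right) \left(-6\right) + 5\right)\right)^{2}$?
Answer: $1764$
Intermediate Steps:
$h = -39$ ($h = \left(-13\right) 3 = -39$)
$\left(h + \left(\left(\frac{5}{6} + 1 \cdot \frac{1}{2}\right) \left(-6\right) + 5\right)\right)^{2} = \left(-39 + \left(\left(\frac{5}{6} + 1 \cdot \frac{1}{2}\right) \left(-6\right) + 5\right)\right)^{2} = \left(-39 + \left(\left(5 \cdot \frac{1}{6} + 1 \cdot \frac{1}{2}\right) \left(-6\right) + 5\right)\right)^{2} = \left(-39 + \left(\left(\frac{5}{6} + \frac{1}{2}\right) \left(-6\right) + 5\right)\right)^{2} = \left(-39 + \left(\frac{4}{3} \left(-6\right) + 5\right)\right)^{2} = \left(-39 + \left(-8 + 5\right)\right)^{2} = \left(-39 - 3\right)^{2} = \left(-42\right)^{2} = 1764$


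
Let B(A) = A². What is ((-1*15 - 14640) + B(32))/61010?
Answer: -13631/61010 ≈ -0.22342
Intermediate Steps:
((-1*15 - 14640) + B(32))/61010 = ((-1*15 - 14640) + 32²)/61010 = ((-15 - 14640) + 1024)*(1/61010) = (-14655 + 1024)*(1/61010) = -13631*1/61010 = -13631/61010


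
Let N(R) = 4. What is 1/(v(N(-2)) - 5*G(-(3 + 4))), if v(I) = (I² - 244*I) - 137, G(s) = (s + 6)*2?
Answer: -1/1087 ≈ -0.00091996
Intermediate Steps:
G(s) = 12 + 2*s (G(s) = (6 + s)*2 = 12 + 2*s)
v(I) = -137 + I² - 244*I
1/(v(N(-2)) - 5*G(-(3 + 4))) = 1/((-137 + 4² - 244*4) - 5*(12 + 2*(-(3 + 4)))) = 1/((-137 + 16 - 976) - 5*(12 + 2*(-1*7))) = 1/(-1097 - 5*(12 + 2*(-7))) = 1/(-1097 - 5*(12 - 14)) = 1/(-1097 - 5*(-2)) = 1/(-1097 + 10) = 1/(-1087) = -1/1087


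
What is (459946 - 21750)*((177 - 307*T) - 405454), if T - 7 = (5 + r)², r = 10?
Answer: -208800832196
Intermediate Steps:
T = 232 (T = 7 + (5 + 10)² = 7 + 15² = 7 + 225 = 232)
(459946 - 21750)*((177 - 307*T) - 405454) = (459946 - 21750)*((177 - 307*232) - 405454) = 438196*((177 - 71224) - 405454) = 438196*(-71047 - 405454) = 438196*(-476501) = -208800832196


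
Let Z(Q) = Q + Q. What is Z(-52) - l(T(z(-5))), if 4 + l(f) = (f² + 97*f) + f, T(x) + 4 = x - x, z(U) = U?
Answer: 276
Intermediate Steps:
Z(Q) = 2*Q
T(x) = -4 (T(x) = -4 + (x - x) = -4 + 0 = -4)
l(f) = -4 + f² + 98*f (l(f) = -4 + ((f² + 97*f) + f) = -4 + (f² + 98*f) = -4 + f² + 98*f)
Z(-52) - l(T(z(-5))) = 2*(-52) - (-4 + (-4)² + 98*(-4)) = -104 - (-4 + 16 - 392) = -104 - 1*(-380) = -104 + 380 = 276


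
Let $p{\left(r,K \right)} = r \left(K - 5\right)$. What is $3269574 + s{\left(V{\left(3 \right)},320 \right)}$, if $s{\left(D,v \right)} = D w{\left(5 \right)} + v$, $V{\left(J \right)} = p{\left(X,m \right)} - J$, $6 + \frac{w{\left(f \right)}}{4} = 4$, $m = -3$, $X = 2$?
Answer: $3270046$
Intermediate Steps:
$w{\left(f \right)} = -8$ ($w{\left(f \right)} = -24 + 4 \cdot 4 = -24 + 16 = -8$)
$p{\left(r,K \right)} = r \left(-5 + K\right)$
$V{\left(J \right)} = -16 - J$ ($V{\left(J \right)} = 2 \left(-5 - 3\right) - J = 2 \left(-8\right) - J = -16 - J$)
$s{\left(D,v \right)} = v - 8 D$ ($s{\left(D,v \right)} = D \left(-8\right) + v = - 8 D + v = v - 8 D$)
$3269574 + s{\left(V{\left(3 \right)},320 \right)} = 3269574 + \left(320 - 8 \left(-16 - 3\right)\right) = 3269574 + \left(320 - -152\right) = 3269574 + \left(320 + 152\right) = 3269574 + 472 = 3270046$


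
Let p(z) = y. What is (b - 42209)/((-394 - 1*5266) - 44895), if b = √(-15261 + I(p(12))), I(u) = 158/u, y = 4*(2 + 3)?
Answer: 42209/50555 - I*√1525310/505550 ≈ 0.83491 - 0.002443*I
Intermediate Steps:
y = 20 (y = 4*5 = 20)
p(z) = 20
b = I*√1525310/10 (b = √(-15261 + 158/20) = √(-15261 + 158*(1/20)) = √(-15261 + 79/10) = √(-152531/10) = I*√1525310/10 ≈ 123.5*I)
(b - 42209)/((-394 - 1*5266) - 44895) = (I*√1525310/10 - 42209)/((-394 - 1*5266) - 44895) = (-42209 + I*√1525310/10)/((-394 - 5266) - 44895) = (-42209 + I*√1525310/10)/(-5660 - 44895) = (-42209 + I*√1525310/10)/(-50555) = (-42209 + I*√1525310/10)*(-1/50555) = 42209/50555 - I*√1525310/505550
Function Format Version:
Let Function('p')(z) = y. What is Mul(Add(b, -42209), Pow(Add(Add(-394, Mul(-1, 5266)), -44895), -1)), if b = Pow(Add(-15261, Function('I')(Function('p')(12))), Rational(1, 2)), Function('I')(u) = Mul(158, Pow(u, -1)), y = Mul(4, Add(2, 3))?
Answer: Add(Rational(42209, 50555), Mul(Rational(-1, 505550), I, Pow(1525310, Rational(1, 2)))) ≈ Add(0.83491, Mul(-0.0024430, I))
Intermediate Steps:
y = 20 (y = Mul(4, 5) = 20)
Function('p')(z) = 20
b = Mul(Rational(1, 10), I, Pow(1525310, Rational(1, 2))) (b = Pow(Add(-15261, Mul(158, Pow(20, -1))), Rational(1, 2)) = Pow(Add(-15261, Mul(158, Rational(1, 20))), Rational(1, 2)) = Pow(Add(-15261, Rational(79, 10)), Rational(1, 2)) = Pow(Rational(-152531, 10), Rational(1, 2)) = Mul(Rational(1, 10), I, Pow(1525310, Rational(1, 2))) ≈ Mul(123.50, I))
Mul(Add(b, -42209), Pow(Add(Add(-394, Mul(-1, 5266)), -44895), -1)) = Mul(Add(Mul(Rational(1, 10), I, Pow(1525310, Rational(1, 2))), -42209), Pow(Add(Add(-394, Mul(-1, 5266)), -44895), -1)) = Mul(Add(-42209, Mul(Rational(1, 10), I, Pow(1525310, Rational(1, 2)))), Pow(Add(Add(-394, -5266), -44895), -1)) = Mul(Add(-42209, Mul(Rational(1, 10), I, Pow(1525310, Rational(1, 2)))), Pow(Add(-5660, -44895), -1)) = Mul(Add(-42209, Mul(Rational(1, 10), I, Pow(1525310, Rational(1, 2)))), Pow(-50555, -1)) = Mul(Add(-42209, Mul(Rational(1, 10), I, Pow(1525310, Rational(1, 2)))), Rational(-1, 50555)) = Add(Rational(42209, 50555), Mul(Rational(-1, 505550), I, Pow(1525310, Rational(1, 2))))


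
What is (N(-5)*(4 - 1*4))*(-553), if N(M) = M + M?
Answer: 0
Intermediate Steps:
N(M) = 2*M
(N(-5)*(4 - 1*4))*(-553) = ((2*(-5))*(4 - 1*4))*(-553) = -10*(4 - 4)*(-553) = -10*0*(-553) = 0*(-553) = 0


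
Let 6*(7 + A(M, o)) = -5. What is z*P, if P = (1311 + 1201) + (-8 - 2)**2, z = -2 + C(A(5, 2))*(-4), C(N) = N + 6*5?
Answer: -710464/3 ≈ -2.3682e+5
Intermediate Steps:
A(M, o) = -47/6 (A(M, o) = -7 + (1/6)*(-5) = -7 - 5/6 = -47/6)
C(N) = 30 + N (C(N) = N + 30 = 30 + N)
z = -272/3 (z = -2 + (30 - 47/6)*(-4) = -2 + (133/6)*(-4) = -2 - 266/3 = -272/3 ≈ -90.667)
P = 2612 (P = 2512 + (-10)**2 = 2512 + 100 = 2612)
z*P = -272/3*2612 = -710464/3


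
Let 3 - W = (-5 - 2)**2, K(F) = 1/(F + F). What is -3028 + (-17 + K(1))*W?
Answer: -2269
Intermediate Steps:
K(F) = 1/(2*F)
W = -46 (W = 3 - (-5 - 2)**2 = 3 - 1*(-7)**2 = 3 - 1*49 = 3 - 49 = -46)
-3028 + (-17 + K(1))*W = -3028 + (-17 + (1/2)/1)*(-46) = -3028 + (-17 + (1/2)*1)*(-46) = -3028 + (-17 + 1/2)*(-46) = -3028 - 33/2*(-46) = -3028 + 759 = -2269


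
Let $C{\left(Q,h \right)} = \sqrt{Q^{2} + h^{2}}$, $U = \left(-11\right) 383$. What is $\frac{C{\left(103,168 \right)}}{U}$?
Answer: $- \frac{\sqrt{38833}}{4213} \approx -0.046775$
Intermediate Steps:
$U = -4213$
$\frac{C{\left(103,168 \right)}}{U} = \frac{\sqrt{103^{2} + 168^{2}}}{-4213} = \sqrt{10609 + 28224} \left(- \frac{1}{4213}\right) = \sqrt{38833} \left(- \frac{1}{4213}\right) = - \frac{\sqrt{38833}}{4213}$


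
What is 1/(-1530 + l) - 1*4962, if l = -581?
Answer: -10474783/2111 ≈ -4962.0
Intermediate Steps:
1/(-1530 + l) - 1*4962 = 1/(-1530 - 581) - 1*4962 = 1/(-2111) - 4962 = -1/2111 - 4962 = -10474783/2111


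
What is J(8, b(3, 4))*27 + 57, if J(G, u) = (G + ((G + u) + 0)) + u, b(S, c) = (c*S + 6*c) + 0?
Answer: 2433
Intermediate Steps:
b(S, c) = 6*c + S*c (b(S, c) = (S*c + 6*c) + 0 = (6*c + S*c) + 0 = 6*c + S*c)
J(G, u) = 2*G + 2*u (J(G, u) = (G + (G + u)) + u = (u + 2*G) + u = 2*G + 2*u)
J(8, b(3, 4))*27 + 57 = (2*8 + 2*(4*(6 + 3)))*27 + 57 = (16 + 2*(4*9))*27 + 57 = (16 + 2*36)*27 + 57 = (16 + 72)*27 + 57 = 88*27 + 57 = 2376 + 57 = 2433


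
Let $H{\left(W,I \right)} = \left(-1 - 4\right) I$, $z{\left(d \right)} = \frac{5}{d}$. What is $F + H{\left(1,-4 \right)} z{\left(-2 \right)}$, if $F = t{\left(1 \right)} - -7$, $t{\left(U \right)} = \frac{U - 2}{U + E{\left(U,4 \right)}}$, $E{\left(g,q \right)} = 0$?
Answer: $-44$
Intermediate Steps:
$t{\left(U \right)} = \frac{-2 + U}{U}$ ($t{\left(U \right)} = \frac{U - 2}{U + 0} = \frac{-2 + U}{U}$)
$H{\left(W,I \right)} = - 5 I$
$F = 6$ ($F = \frac{-2 + 1}{1} - -7 = 1 \left(-1\right) + 7 = -1 + 7 = 6$)
$F + H{\left(1,-4 \right)} z{\left(-2 \right)} = 6 + \left(-5\right) \left(-4\right) \frac{5}{-2} = 6 + 20 \cdot 5 \left(- \frac{1}{2}\right) = 6 + 20 \left(- \frac{5}{2}\right) = 6 - 50 = -44$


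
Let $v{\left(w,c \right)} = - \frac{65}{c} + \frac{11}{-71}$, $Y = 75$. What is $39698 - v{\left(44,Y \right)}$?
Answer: $\frac{42279458}{1065} \approx 39699.0$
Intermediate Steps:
$v{\left(w,c \right)} = - \frac{11}{71} - \frac{65}{c}$ ($v{\left(w,c \right)} = - \frac{65}{c} + 11 \left(- \frac{1}{71}\right) = - \frac{65}{c} - \frac{11}{71} = - \frac{11}{71} - \frac{65}{c}$)
$39698 - v{\left(44,Y \right)} = 39698 - \left(- \frac{11}{71} - \frac{65}{75}\right) = 39698 - \left(- \frac{11}{71} - \frac{13}{15}\right) = 39698 - - \frac{1088}{1065} = 39698 + \frac{1088}{1065} = \frac{42279458}{1065}$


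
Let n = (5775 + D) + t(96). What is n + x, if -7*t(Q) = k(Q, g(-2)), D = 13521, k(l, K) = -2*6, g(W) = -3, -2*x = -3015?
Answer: 291273/14 ≈ 20805.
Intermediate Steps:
x = 3015/2 (x = -½*(-3015) = 3015/2 ≈ 1507.5)
k(l, K) = -12
t(Q) = 12/7 (t(Q) = -⅐*(-12) = 12/7)
n = 135084/7 (n = (5775 + 13521) + 12/7 = 19296 + 12/7 = 135084/7 ≈ 19298.)
n + x = 135084/7 + 3015/2 = 291273/14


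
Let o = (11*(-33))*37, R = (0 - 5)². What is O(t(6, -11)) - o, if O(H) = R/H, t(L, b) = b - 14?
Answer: 13430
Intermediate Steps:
R = 25 (R = (-5)² = 25)
t(L, b) = -14 + b
o = -13431 (o = -363*37 = -13431)
O(H) = 25/H
O(t(6, -11)) - o = 25/(-14 - 11) - 1*(-13431) = 25/(-25) + 13431 = 25*(-1/25) + 13431 = -1 + 13431 = 13430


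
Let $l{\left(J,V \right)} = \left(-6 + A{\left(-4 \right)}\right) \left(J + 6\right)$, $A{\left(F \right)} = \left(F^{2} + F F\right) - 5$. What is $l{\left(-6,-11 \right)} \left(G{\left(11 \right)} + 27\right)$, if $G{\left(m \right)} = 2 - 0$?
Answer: $0$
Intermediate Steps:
$G{\left(m \right)} = 2$ ($G{\left(m \right)} = 2 + 0 = 2$)
$A{\left(F \right)} = -5 + 2 F^{2}$ ($A{\left(F \right)} = \left(F^{2} + F^{2}\right) - 5 = 2 F^{2} - 5 = -5 + 2 F^{2}$)
$l{\left(J,V \right)} = 126 + 21 J$ ($l{\left(J,V \right)} = \left(-6 - \left(5 - 2 \left(-4\right)^{2}\right)\right) \left(J + 6\right) = \left(-6 + \left(-5 + 2 \cdot 16\right)\right) \left(6 + J\right) = \left(-6 + \left(-5 + 32\right)\right) \left(6 + J\right) = \left(-6 + 27\right) \left(6 + J\right) = 21 \left(6 + J\right) = 126 + 21 J$)
$l{\left(-6,-11 \right)} \left(G{\left(11 \right)} + 27\right) = \left(126 + 21 \left(-6\right)\right) \left(2 + 27\right) = \left(126 - 126\right) 29 = 0 \cdot 29 = 0$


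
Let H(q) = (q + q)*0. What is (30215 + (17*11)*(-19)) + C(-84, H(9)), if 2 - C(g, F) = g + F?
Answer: 26748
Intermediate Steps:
H(q) = 0 (H(q) = (2*q)*0 = 0)
C(g, F) = 2 - F - g (C(g, F) = 2 - (g + F) = 2 - (F + g) = 2 + (-F - g) = 2 - F - g)
(30215 + (17*11)*(-19)) + C(-84, H(9)) = (30215 + (17*11)*(-19)) + (2 - 1*0 - 1*(-84)) = (30215 + 187*(-19)) + (2 + 0 + 84) = (30215 - 3553) + 86 = 26662 + 86 = 26748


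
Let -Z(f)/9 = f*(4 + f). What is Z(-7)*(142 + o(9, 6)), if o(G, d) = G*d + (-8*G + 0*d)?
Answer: -23436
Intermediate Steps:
Z(f) = -9*f*(4 + f)
o(G, d) = -8*G + G*d (o(G, d) = G*d + (-8*G + 0) = G*d - 8*G = -8*G + G*d)
Z(-7)*(142 + o(9, 6)) = (-9*(-7)*(4 - 7))*(142 + 9*(-8 + 6)) = (-9*(-7)*(-3))*(142 + 9*(-2)) = -189*(142 - 18) = -189*124 = -23436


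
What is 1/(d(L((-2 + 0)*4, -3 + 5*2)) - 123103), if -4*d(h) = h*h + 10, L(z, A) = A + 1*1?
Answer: -2/246243 ≈ -8.1221e-6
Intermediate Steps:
L(z, A) = 1 + A (L(z, A) = A + 1 = 1 + A)
d(h) = -5/2 - h**2/4 (d(h) = -(h*h + 10)/4 = -(h**2 + 10)/4 = -(10 + h**2)/4 = -5/2 - h**2/4)
1/(d(L((-2 + 0)*4, -3 + 5*2)) - 123103) = 1/((-5/2 - (1 + (-3 + 5*2))**2/4) - 123103) = 1/((-5/2 - (1 + (-3 + 10))**2/4) - 123103) = 1/((-5/2 - (1 + 7)**2/4) - 123103) = 1/((-5/2 - 1/4*8**2) - 123103) = 1/((-5/2 - 1/4*64) - 123103) = 1/((-5/2 - 16) - 123103) = 1/(-37/2 - 123103) = 1/(-246243/2) = -2/246243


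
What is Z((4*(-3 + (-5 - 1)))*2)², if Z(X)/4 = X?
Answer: 82944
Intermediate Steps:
Z(X) = 4*X
Z((4*(-3 + (-5 - 1)))*2)² = (4*((4*(-3 + (-5 - 1)))*2))² = (4*((4*(-3 - 6))*2))² = (4*((4*(-9))*2))² = (4*(-36*2))² = (4*(-72))² = (-288)² = 82944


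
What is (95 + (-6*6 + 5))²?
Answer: 4096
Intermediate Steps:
(95 + (-6*6 + 5))² = (95 + (-36 + 5))² = (95 - 31)² = 64² = 4096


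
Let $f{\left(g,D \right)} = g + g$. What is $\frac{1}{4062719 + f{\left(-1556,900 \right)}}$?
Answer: $\frac{1}{4059607} \approx 2.4633 \cdot 10^{-7}$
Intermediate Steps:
$f{\left(g,D \right)} = 2 g$
$\frac{1}{4062719 + f{\left(-1556,900 \right)}} = \frac{1}{4062719 + 2 \left(-1556\right)} = \frac{1}{4062719 - 3112} = \frac{1}{4059607}$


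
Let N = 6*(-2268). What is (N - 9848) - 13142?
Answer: -36598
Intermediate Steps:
N = -13608
(N - 9848) - 13142 = (-13608 - 9848) - 13142 = -23456 - 13142 = -36598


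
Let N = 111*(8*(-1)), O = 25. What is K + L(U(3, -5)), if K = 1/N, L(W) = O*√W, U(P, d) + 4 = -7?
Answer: -1/888 + 25*I*√11 ≈ -0.0011261 + 82.916*I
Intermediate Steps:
U(P, d) = -11 (U(P, d) = -4 - 7 = -11)
N = -888 (N = 111*(-8) = -888)
L(W) = 25*√W
K = -1/888 (K = 1/(-888) = -1/888 ≈ -0.0011261)
K + L(U(3, -5)) = -1/888 + 25*√(-11) = -1/888 + 25*(I*√11) = -1/888 + 25*I*√11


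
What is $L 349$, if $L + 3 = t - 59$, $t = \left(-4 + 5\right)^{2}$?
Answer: $-21289$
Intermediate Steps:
$t = 1$ ($t = 1^{2} = 1$)
$L = -61$ ($L = -3 + \left(1 - 59\right) = -3 - 58 = -61$)
$L 349 = \left(-61\right) 349 = -21289$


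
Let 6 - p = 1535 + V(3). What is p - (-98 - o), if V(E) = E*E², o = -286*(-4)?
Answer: -314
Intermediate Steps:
o = 1144
V(E) = E³
p = -1556 (p = 6 - (1535 + 3³) = 6 - (1535 + 27) = 6 - 1*1562 = 6 - 1562 = -1556)
p - (-98 - o) = -1556 - (-98 - 1*1144) = -1556 - (-98 - 1144) = -1556 - 1*(-1242) = -1556 + 1242 = -314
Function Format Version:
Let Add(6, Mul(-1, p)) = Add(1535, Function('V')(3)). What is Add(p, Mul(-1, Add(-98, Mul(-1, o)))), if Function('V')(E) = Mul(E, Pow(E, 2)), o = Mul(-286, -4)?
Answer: -314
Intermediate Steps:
o = 1144
Function('V')(E) = Pow(E, 3)
p = -1556 (p = Add(6, Mul(-1, Add(1535, Pow(3, 3)))) = Add(6, Mul(-1, Add(1535, 27))) = Add(6, Mul(-1, 1562)) = Add(6, -1562) = -1556)
Add(p, Mul(-1, Add(-98, Mul(-1, o)))) = Add(-1556, Mul(-1, Add(-98, Mul(-1, 1144)))) = Add(-1556, Mul(-1, Add(-98, -1144))) = Add(-1556, Mul(-1, -1242)) = Add(-1556, 1242) = -314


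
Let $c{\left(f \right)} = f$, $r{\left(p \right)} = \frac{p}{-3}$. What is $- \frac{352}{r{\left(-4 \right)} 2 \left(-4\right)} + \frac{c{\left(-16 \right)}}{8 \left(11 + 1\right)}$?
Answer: $\frac{197}{6} \approx 32.833$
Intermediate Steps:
$r{\left(p \right)} = - \frac{p}{3}$ ($r{\left(p \right)} = p \left(- \frac{1}{3}\right) = - \frac{p}{3}$)
$- \frac{352}{r{\left(-4 \right)} 2 \left(-4\right)} + \frac{c{\left(-16 \right)}}{8 \left(11 + 1\right)} = - \frac{352}{\left(- \frac{1}{3}\right) \left(-4\right) 2 \left(-4\right)} - \frac{16}{8 \left(11 + 1\right)} = - \frac{352}{\frac{4}{3} \cdot 2 \left(-4\right)} - \frac{16}{8 \cdot 12} = - \frac{352}{\frac{8}{3} \left(-4\right)} - \frac{16}{96} = - \frac{352}{- \frac{32}{3}} - \frac{1}{6} = \left(-352\right) \left(- \frac{3}{32}\right) - \frac{1}{6} = 33 - \frac{1}{6} = \frac{197}{6}$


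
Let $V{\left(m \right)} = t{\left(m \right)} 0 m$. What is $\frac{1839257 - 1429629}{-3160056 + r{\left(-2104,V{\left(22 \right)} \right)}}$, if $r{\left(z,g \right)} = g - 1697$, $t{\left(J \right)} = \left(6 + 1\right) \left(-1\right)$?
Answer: $- \frac{409628}{3161753} \approx -0.12956$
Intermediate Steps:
$t{\left(J \right)} = -7$ ($t{\left(J \right)} = 7 \left(-1\right) = -7$)
$V{\left(m \right)} = 0$ ($V{\left(m \right)} = \left(-7\right) 0 m = 0 m = 0$)
$r{\left(z,g \right)} = -1697 + g$
$\frac{1839257 - 1429629}{-3160056 + r{\left(-2104,V{\left(22 \right)} \right)}} = \frac{1839257 - 1429629}{-3160056 + \left(-1697 + 0\right)} = \frac{409628}{-3160056 - 1697} = \frac{409628}{-3161753} = 409628 \left(- \frac{1}{3161753}\right) = - \frac{409628}{3161753}$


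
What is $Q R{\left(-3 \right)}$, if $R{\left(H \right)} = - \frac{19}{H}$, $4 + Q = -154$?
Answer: $- \frac{3002}{3} \approx -1000.7$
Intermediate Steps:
$Q = -158$ ($Q = -4 - 154 = -158$)
$Q R{\left(-3 \right)} = - 158 \left(- \frac{19}{-3}\right) = - 158 \left(\left(-19\right) \left(- \frac{1}{3}\right)\right) = \left(-158\right) \frac{19}{3} = - \frac{3002}{3}$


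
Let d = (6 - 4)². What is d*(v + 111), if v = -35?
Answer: 304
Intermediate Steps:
d = 4 (d = 2² = 4)
d*(v + 111) = 4*(-35 + 111) = 4*76 = 304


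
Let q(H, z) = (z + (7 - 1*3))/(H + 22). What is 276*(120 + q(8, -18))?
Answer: 164956/5 ≈ 32991.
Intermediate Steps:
q(H, z) = (4 + z)/(22 + H) (q(H, z) = (z + (7 - 3))/(22 + H) = (z + 4)/(22 + H) = (4 + z)/(22 + H))
276*(120 + q(8, -18)) = 276*(120 + (4 - 18)/(22 + 8)) = 276*(120 - 14/30) = 276*(120 + (1/30)*(-14)) = 276*(120 - 7/15) = 276*(1793/15) = 164956/5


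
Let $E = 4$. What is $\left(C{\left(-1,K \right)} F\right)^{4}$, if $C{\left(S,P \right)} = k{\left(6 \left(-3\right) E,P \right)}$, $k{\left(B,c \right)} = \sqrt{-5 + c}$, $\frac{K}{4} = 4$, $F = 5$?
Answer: $75625$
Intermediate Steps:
$K = 16$ ($K = 4 \cdot 4 = 16$)
$C{\left(S,P \right)} = \sqrt{-5 + P}$
$\left(C{\left(-1,K \right)} F\right)^{4} = \left(\sqrt{-5 + 16} \cdot 5\right)^{4} = \left(\sqrt{11} \cdot 5\right)^{4} = \left(5 \sqrt{11}\right)^{4} = 75625$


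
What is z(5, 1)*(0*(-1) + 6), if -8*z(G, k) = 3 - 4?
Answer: 3/4 ≈ 0.75000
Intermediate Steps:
z(G, k) = 1/8 (z(G, k) = -(3 - 4)/8 = -1/8*(-1) = 1/8)
z(5, 1)*(0*(-1) + 6) = (0*(-1) + 6)/8 = (0 + 6)/8 = (1/8)*6 = 3/4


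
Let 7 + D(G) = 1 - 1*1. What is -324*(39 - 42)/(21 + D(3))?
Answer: 486/7 ≈ 69.429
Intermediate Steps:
D(G) = -7 (D(G) = -7 + (1 - 1*1) = -7 + (1 - 1) = -7 + 0 = -7)
-324*(39 - 42)/(21 + D(3)) = -324*(39 - 42)/(21 - 7) = -(-972)/14 = -324*(-3/14) = 486/7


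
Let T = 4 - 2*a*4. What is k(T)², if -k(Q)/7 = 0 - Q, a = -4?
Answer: 63504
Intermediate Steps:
T = 36 (T = 4 - 2*(-4)*4 = 4 + 8*4 = 4 + 32 = 36)
k(Q) = 7*Q (k(Q) = -7*(0 - Q) = -(-7)*Q = 7*Q)
k(T)² = (7*36)² = 252² = 63504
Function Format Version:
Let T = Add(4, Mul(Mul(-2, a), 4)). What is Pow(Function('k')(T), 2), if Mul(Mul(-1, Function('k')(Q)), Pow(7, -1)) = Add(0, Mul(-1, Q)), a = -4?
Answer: 63504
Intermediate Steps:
T = 36 (T = Add(4, Mul(Mul(-2, -4), 4)) = Add(4, Mul(8, 4)) = Add(4, 32) = 36)
Function('k')(Q) = Mul(7, Q) (Function('k')(Q) = Mul(-7, Add(0, Mul(-1, Q))) = Mul(-7, Mul(-1, Q)) = Mul(7, Q))
Pow(Function('k')(T), 2) = Pow(Mul(7, 36), 2) = Pow(252, 2) = 63504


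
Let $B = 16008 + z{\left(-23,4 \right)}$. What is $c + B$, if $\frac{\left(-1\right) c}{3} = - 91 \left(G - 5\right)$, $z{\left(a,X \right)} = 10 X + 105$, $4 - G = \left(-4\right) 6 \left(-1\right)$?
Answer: $9328$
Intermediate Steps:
$G = -20$ ($G = 4 - \left(-4\right) 6 \left(-1\right) = 4 - \left(-24\right) \left(-1\right) = 4 - 24 = -20$)
$z{\left(a,X \right)} = 105 + 10 X$
$c = -6825$ ($c = - 3 \left(- 91 \left(-20 - 5\right)\right) = - 3 \left(\left(-91\right) \left(-25\right)\right) = \left(-3\right) 2275 = -6825$)
$B = 16153$ ($B = 16008 + \left(105 + 10 \cdot 4\right) = 16008 + \left(105 + 40\right) = 16008 + 145 = 16153$)
$c + B = -6825 + 16153 = 9328$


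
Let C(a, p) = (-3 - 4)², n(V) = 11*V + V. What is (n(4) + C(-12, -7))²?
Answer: 9409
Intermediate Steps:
n(V) = 12*V
C(a, p) = 49 (C(a, p) = (-7)² = 49)
(n(4) + C(-12, -7))² = (12*4 + 49)² = (48 + 49)² = 97² = 9409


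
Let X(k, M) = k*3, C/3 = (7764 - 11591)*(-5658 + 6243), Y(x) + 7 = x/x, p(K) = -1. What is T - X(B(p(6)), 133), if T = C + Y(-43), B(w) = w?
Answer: -6716388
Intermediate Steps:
Y(x) = -6 (Y(x) = -7 + x/x = -7 + 1 = -6)
C = -6716385 (C = 3*((7764 - 11591)*(-5658 + 6243)) = 3*(-3827*585) = 3*(-2238795) = -6716385)
X(k, M) = 3*k
T = -6716391 (T = -6716385 - 6 = -6716391)
T - X(B(p(6)), 133) = -6716391 - 3*(-1) = -6716391 - 1*(-3) = -6716391 + 3 = -6716388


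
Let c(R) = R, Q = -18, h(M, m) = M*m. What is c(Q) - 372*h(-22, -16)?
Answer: -130962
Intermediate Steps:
c(Q) - 372*h(-22, -16) = -18 - (-8184)*(-16) = -18 - 372*352 = -18 - 130944 = -130962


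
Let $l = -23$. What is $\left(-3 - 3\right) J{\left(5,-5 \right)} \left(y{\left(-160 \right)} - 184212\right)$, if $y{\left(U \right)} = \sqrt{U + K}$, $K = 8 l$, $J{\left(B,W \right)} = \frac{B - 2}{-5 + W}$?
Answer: $- \frac{1657908}{5} + \frac{18 i \sqrt{86}}{5} \approx -3.3158 \cdot 10^{5} + 33.385 i$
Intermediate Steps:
$J{\left(B,W \right)} = \frac{-2 + B}{-5 + W}$
$K = -184$ ($K = 8 \left(-23\right) = -184$)
$y{\left(U \right)} = \sqrt{-184 + U}$ ($y{\left(U \right)} = \sqrt{U - 184} = \sqrt{-184 + U}$)
$\left(-3 - 3\right) J{\left(5,-5 \right)} \left(y{\left(-160 \right)} - 184212\right) = \left(-3 - 3\right) \frac{-2 + 5}{-5 - 5} \left(\sqrt{-184 - 160} - 184212\right) = - 6 \frac{1}{-10} \cdot 3 \left(\sqrt{-344} - 184212\right) = - 6 \left(\left(- \frac{1}{10}\right) 3\right) \left(2 i \sqrt{86} - 184212\right) = \left(-6\right) \left(- \frac{3}{10}\right) \left(-184212 + 2 i \sqrt{86}\right) = \frac{9 \left(-184212 + 2 i \sqrt{86}\right)}{5} = - \frac{1657908}{5} + \frac{18 i \sqrt{86}}{5}$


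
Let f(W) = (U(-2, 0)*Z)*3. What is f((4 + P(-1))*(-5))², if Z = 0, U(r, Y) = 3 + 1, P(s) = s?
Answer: 0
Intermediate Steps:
U(r, Y) = 4
f(W) = 0 (f(W) = (4*0)*3 = 0*3 = 0)
f((4 + P(-1))*(-5))² = 0² = 0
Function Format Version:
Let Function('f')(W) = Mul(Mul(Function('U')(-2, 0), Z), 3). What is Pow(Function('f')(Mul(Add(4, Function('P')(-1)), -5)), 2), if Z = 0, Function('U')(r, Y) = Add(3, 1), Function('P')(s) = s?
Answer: 0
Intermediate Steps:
Function('U')(r, Y) = 4
Function('f')(W) = 0 (Function('f')(W) = Mul(Mul(4, 0), 3) = Mul(0, 3) = 0)
Pow(Function('f')(Mul(Add(4, Function('P')(-1)), -5)), 2) = Pow(0, 2) = 0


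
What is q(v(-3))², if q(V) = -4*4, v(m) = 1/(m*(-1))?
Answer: 256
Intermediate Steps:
v(m) = -1/m (v(m) = 1/(-m) = -1/m)
q(V) = -16
q(v(-3))² = (-16)² = 256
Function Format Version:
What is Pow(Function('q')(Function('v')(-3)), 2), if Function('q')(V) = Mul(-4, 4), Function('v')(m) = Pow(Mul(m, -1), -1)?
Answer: 256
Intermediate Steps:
Function('v')(m) = Mul(-1, Pow(m, -1)) (Function('v')(m) = Pow(Mul(-1, m), -1) = Mul(-1, Pow(m, -1)))
Function('q')(V) = -16
Pow(Function('q')(Function('v')(-3)), 2) = Pow(-16, 2) = 256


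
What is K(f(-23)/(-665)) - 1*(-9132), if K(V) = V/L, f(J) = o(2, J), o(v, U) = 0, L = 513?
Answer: 9132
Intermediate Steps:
f(J) = 0
K(V) = V/513
K(f(-23)/(-665)) - 1*(-9132) = (0/(-665))/513 - 1*(-9132) = (0*(-1/665))/513 + 9132 = (1/513)*0 + 9132 = 0 + 9132 = 9132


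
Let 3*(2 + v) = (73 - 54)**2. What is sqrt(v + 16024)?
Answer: sqrt(145281)/3 ≈ 127.05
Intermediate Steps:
v = 355/3 (v = -2 + (73 - 54)**2/3 = -2 + (1/3)*19**2 = -2 + (1/3)*361 = -2 + 361/3 = 355/3 ≈ 118.33)
sqrt(v + 16024) = sqrt(355/3 + 16024) = sqrt(48427/3) = sqrt(145281)/3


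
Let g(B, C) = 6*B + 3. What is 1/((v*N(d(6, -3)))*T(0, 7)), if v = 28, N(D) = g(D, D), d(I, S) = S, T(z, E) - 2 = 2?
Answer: -1/1680 ≈ -0.00059524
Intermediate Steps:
T(z, E) = 4 (T(z, E) = 2 + 2 = 4)
g(B, C) = 3 + 6*B
N(D) = 3 + 6*D
1/((v*N(d(6, -3)))*T(0, 7)) = 1/((28*(3 + 6*(-3)))*4) = 1/((28*(3 - 18))*4) = 1/((28*(-15))*4) = 1/(-420*4) = 1/(-1680) = -1/1680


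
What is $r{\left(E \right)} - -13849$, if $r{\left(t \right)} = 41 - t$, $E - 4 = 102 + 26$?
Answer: $13758$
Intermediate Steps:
$E = 132$ ($E = 4 + \left(102 + 26\right) = 4 + 128 = 132$)
$r{\left(E \right)} - -13849 = \left(41 - 132\right) - -13849 = \left(41 - 132\right) + 13849 = -91 + 13849 = 13758$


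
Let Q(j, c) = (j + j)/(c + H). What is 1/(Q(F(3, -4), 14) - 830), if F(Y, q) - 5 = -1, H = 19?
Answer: -33/27382 ≈ -0.0012052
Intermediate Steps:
F(Y, q) = 4 (F(Y, q) = 5 - 1 = 4)
Q(j, c) = 2*j/(19 + c) (Q(j, c) = (j + j)/(c + 19) = (2*j)/(19 + c) = 2*j/(19 + c))
1/(Q(F(3, -4), 14) - 830) = 1/(2*4/(19 + 14) - 830) = 1/(2*4/33 - 830) = 1/(2*4*(1/33) - 830) = 1/(8/33 - 830) = 1/(-27382/33) = -33/27382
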